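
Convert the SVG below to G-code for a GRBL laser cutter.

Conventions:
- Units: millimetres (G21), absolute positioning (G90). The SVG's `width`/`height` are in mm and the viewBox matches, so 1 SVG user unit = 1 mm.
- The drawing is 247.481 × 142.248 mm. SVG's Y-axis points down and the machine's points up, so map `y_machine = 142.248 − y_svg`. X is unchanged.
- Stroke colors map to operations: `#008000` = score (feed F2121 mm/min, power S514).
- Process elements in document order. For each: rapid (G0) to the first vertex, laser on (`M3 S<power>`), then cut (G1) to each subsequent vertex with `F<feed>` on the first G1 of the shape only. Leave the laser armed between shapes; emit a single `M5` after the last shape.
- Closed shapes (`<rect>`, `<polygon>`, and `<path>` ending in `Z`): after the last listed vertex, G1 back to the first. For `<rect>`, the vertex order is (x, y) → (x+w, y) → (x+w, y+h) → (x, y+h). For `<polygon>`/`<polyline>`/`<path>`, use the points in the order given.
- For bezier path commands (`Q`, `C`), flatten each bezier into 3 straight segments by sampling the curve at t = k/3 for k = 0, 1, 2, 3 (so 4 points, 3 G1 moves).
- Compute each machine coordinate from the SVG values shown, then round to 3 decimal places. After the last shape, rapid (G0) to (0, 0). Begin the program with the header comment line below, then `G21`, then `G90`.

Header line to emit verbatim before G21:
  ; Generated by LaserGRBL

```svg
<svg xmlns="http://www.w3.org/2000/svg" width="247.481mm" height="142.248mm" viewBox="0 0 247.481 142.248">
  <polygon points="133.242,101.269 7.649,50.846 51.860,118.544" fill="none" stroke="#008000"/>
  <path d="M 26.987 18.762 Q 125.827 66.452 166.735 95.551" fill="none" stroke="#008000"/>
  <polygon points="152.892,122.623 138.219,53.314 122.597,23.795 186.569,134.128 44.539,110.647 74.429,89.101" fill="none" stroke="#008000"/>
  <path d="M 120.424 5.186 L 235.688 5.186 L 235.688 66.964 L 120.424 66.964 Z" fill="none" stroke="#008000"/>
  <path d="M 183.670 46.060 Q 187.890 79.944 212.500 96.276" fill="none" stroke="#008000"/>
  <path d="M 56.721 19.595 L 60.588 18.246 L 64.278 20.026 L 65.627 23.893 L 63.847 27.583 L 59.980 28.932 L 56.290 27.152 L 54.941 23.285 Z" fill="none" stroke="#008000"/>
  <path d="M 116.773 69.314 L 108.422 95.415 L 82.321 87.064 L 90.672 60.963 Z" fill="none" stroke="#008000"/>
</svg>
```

; Generated by LaserGRBL
G21
G90
G0 X133.242 Y40.979
M3 S514
G1 X7.649 Y91.402 F2121
G1 X51.860 Y23.704
G1 X133.242 Y40.979
G0 X26.987 Y123.486
M3 S514
G1 X86.443 Y93.758 F2121
G1 X133.026 Y68.162
G1 X166.735 Y46.697
G0 X152.892 Y19.625
M3 S514
G1 X138.219 Y88.934 F2121
G1 X122.597 Y118.453
G1 X186.569 Y8.120
G1 X44.539 Y31.601
G1 X74.429 Y53.147
G1 X152.892 Y19.625
G0 X120.424 Y137.062
M3 S514
G1 X235.688 Y137.062 F2121
G1 X235.688 Y75.284
G1 X120.424 Y75.284
G1 X120.424 Y137.062
G0 X183.670 Y96.188
M3 S514
G1 X188.749 Y75.549 F2121
G1 X198.359 Y58.810
G1 X212.500 Y45.972
G0 X56.721 Y122.653
M3 S514
G1 X60.588 Y124.002 F2121
G1 X64.278 Y122.222
G1 X65.627 Y118.355
G1 X63.847 Y114.665
G1 X59.980 Y113.316
G1 X56.290 Y115.096
G1 X54.941 Y118.963
G1 X56.721 Y122.653
G0 X116.773 Y72.934
M3 S514
G1 X108.422 Y46.833 F2121
G1 X82.321 Y55.184
G1 X90.672 Y81.285
G1 X116.773 Y72.934
M5
G0 X0.000 Y0.000

viewBox `0 0 247.481 142.248` with mm width/height → 1 unit = 1 mm. Flip: y_m = 142.248 − y_svg.

**Shape 1** — `<polygon>` closed polygon, stroke `#008000` → score (S514, F2121). Machine vertices: (133.242,40.979) → (7.649,91.402) → (51.860,23.704) → (133.242,40.979). Closed: final G1 returns to the first vertex.

**Shape 2** — `<path>` quadratic bezier, stroke `#008000` → score (S514, F2121). Control points (SVG): P0=(26.987,18.762), P1=(125.827,66.452), P2=(166.735,95.551); sampled at t=k/3. Machine vertices: (26.987,123.486) → (86.443,93.758) → (133.026,68.162) → (166.735,46.697). Open path.

**Shape 3** — `<polygon>` closed polygon, stroke `#008000` → score (S514, F2121). Machine vertices: (152.892,19.625) → (138.219,88.934) → (122.597,118.453) → (186.569,8.120) → (44.539,31.601) → (74.429,53.147) → (152.892,19.625). Closed: final G1 returns to the first vertex.

**Shape 4** — `<path>` rectangle, stroke `#008000` → score (S514, F2121). Machine vertices: (120.424,137.062) → (235.688,137.062) → (235.688,75.284) → (120.424,75.284) → (120.424,137.062). Closed: final G1 returns to the first vertex.

**Shape 5** — `<path>` quadratic bezier, stroke `#008000` → score (S514, F2121). Control points (SVG): P0=(183.670,46.060), P1=(187.890,79.944), P2=(212.500,96.276); sampled at t=k/3. Machine vertices: (183.670,96.188) → (188.749,75.549) → (198.359,58.810) → (212.500,45.972). Open path.

**Shape 6** — `<path>` regular polygon, stroke `#008000` → score (S514, F2121). Machine vertices: (56.721,122.653) → (60.588,124.002) → (64.278,122.222) → (65.627,118.355) → (63.847,114.665) → (59.980,113.316) → (56.290,115.096) → (54.941,118.963) → (56.721,122.653). Closed: final G1 returns to the first vertex.

**Shape 7** — `<path>` regular polygon, stroke `#008000` → score (S514, F2121). Machine vertices: (116.773,72.934) → (108.422,46.833) → (82.321,55.184) → (90.672,81.285) → (116.773,72.934). Closed: final G1 returns to the first vertex.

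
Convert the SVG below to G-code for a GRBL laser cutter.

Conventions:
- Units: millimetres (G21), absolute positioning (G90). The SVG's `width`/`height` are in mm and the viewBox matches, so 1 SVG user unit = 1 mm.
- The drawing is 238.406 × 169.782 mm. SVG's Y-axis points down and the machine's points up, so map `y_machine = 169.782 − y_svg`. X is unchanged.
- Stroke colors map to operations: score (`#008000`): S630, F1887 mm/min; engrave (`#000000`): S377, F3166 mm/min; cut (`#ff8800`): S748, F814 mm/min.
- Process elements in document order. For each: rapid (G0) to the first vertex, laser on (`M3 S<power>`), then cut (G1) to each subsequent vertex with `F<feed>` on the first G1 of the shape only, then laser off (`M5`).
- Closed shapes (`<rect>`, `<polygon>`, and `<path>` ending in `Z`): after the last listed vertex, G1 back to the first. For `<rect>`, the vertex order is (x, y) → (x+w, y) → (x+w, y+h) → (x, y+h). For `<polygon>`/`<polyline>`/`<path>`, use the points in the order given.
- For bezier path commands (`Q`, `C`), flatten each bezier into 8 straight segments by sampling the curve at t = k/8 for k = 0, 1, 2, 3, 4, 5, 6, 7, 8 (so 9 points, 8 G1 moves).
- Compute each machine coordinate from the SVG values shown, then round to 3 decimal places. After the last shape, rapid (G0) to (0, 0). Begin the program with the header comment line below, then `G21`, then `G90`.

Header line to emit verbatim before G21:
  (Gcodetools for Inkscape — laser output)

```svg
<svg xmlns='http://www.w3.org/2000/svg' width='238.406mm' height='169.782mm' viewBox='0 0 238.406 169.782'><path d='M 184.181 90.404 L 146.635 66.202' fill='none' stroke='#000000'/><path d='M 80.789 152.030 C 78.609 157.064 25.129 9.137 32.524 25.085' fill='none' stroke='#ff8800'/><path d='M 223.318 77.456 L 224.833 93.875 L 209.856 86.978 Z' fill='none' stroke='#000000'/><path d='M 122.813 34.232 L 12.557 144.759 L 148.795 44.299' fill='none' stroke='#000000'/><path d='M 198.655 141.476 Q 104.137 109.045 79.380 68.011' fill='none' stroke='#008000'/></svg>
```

viewBox `0 0 238.406 169.782` with mm width/height → 1 unit = 1 mm. Flip: y_m = 169.782 − y_svg.

**Shape 1** — `<path>` line segment, stroke `#000000` → engrave (S377, F3166). Machine vertices: (184.181,79.378) → (146.635,103.580). Open path.

**Shape 2** — `<path>` cubic bezier, stroke `#ff8800` → cut (S748, F814). Control points (SVG): P0=(80.789,152.030), P1=(78.609,157.064), P2=(25.129,9.137), P3=(32.524,25.085); sampled at t=k/8. Machine vertices: (80.789,17.752) → (77.786,22.415) → (71.288,37.706) → (62.610,59.911) → (53.066,85.317) → (43.971,110.212) → (36.639,130.882) → (32.385,143.615) → (32.524,144.697). Open path.

**Shape 3** — `<path>` regular polygon, stroke `#000000` → engrave (S377, F3166). Machine vertices: (223.318,92.326) → (224.833,75.907) → (209.856,82.804) → (223.318,92.326). Closed: final G1 returns to the first vertex.

**Shape 4** — `<path>` open polyline, stroke `#000000` → engrave (S377, F3166). Machine vertices: (122.813,135.550) → (12.557,25.023) → (148.795,125.483). Open path.

**Shape 5** — `<path>` quadratic bezier, stroke `#008000` → score (S630, F1887). Control points (SVG): P0=(198.655,141.476), P1=(104.137,109.045), P2=(79.380,68.011); sampled at t=k/8. Machine vertices: (198.655,28.306) → (176.116,36.548) → (155.756,45.059) → (137.577,53.839) → (121.577,62.888) → (107.758,72.205) → (96.119,81.792) → (86.659,91.647) → (79.380,101.771). Open path.

(Gcodetools for Inkscape — laser output)
G21
G90
G0 X184.181 Y79.378
M3 S377
G1 X146.635 Y103.580 F3166
M5
G0 X80.789 Y17.752
M3 S748
G1 X77.786 Y22.415 F814
G1 X71.288 Y37.706
G1 X62.610 Y59.911
G1 X53.066 Y85.317
G1 X43.971 Y110.212
G1 X36.639 Y130.882
G1 X32.385 Y143.615
G1 X32.524 Y144.697
M5
G0 X223.318 Y92.326
M3 S377
G1 X224.833 Y75.907 F3166
G1 X209.856 Y82.804
G1 X223.318 Y92.326
M5
G0 X122.813 Y135.550
M3 S377
G1 X12.557 Y25.023 F3166
G1 X148.795 Y125.483
M5
G0 X198.655 Y28.306
M3 S630
G1 X176.116 Y36.548 F1887
G1 X155.756 Y45.059
G1 X137.577 Y53.839
G1 X121.577 Y62.888
G1 X107.758 Y72.205
G1 X96.119 Y81.792
G1 X86.659 Y91.647
G1 X79.380 Y101.771
M5
G0 X0.000 Y0.000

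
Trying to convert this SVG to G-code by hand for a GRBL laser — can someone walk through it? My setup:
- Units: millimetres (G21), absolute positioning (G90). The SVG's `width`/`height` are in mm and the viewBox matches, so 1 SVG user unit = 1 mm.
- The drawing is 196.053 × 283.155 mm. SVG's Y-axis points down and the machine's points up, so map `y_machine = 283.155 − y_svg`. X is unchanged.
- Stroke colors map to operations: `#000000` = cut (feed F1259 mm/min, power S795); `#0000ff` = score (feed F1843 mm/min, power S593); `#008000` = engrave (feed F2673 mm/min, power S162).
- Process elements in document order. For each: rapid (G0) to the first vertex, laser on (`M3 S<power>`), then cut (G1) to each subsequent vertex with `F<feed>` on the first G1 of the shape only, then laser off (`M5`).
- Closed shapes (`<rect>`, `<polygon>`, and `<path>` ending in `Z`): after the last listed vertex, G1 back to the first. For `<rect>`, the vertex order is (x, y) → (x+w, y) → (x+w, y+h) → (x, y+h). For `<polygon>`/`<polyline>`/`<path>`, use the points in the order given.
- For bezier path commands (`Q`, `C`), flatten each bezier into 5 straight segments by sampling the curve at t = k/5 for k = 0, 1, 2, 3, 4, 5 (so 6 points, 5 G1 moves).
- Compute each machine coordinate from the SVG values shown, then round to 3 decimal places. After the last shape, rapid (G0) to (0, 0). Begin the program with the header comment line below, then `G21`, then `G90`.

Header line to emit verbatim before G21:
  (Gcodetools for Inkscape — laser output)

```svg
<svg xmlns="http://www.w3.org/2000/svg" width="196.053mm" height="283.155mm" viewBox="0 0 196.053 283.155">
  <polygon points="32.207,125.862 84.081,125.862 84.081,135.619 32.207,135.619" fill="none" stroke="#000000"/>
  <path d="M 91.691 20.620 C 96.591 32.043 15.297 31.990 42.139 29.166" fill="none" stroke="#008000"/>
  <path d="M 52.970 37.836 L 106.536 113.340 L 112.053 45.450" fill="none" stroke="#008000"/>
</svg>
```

(Gcodetools for Inkscape — laser output)
G21
G90
G0 X32.207 Y157.293
M3 S795
G1 X84.081 Y157.293 F1259
G1 X84.081 Y147.536
G1 X32.207 Y147.536
G1 X32.207 Y157.293
M5
G0 X91.691 Y262.535
M3 S162
G1 X85.842 Y256.989 F2673
G1 X68.635 Y253.779
G1 X49.397 Y252.487
G1 X37.455 Y252.697
G1 X42.139 Y253.989
M5
G0 X52.970 Y245.319
M3 S162
G1 X106.536 Y169.815 F2673
G1 X112.053 Y237.705
M5
G0 X0.000 Y0.000

Since the viewBox matches the mm dimensions, user units are millimetres directly. The only transform is the Y-flip y_m = 283.155 − y_svg.

Shape 1 is a rectangle drawn with `<polygon>`. Its stroke #000000 means cut at S795, F1259. After flipping Y the toolpath is (32.207,157.293) → (84.081,157.293) → (84.081,147.536) → (32.207,147.536) → (32.207,157.293), returning to the start.

Shape 2 is a cubic bezier drawn with `<path>`. Its stroke #008000 means engrave at S162, F2673. After flipping Y the toolpath is (91.691,262.535) → (85.842,256.989) → (68.635,253.779) → (49.397,252.487) → (37.455,252.697) → (42.139,253.989).

Shape 3 is a open polyline drawn with `<path>`. Its stroke #008000 means engrave at S162, F2673. After flipping Y the toolpath is (52.970,245.319) → (106.536,169.815) → (112.053,237.705).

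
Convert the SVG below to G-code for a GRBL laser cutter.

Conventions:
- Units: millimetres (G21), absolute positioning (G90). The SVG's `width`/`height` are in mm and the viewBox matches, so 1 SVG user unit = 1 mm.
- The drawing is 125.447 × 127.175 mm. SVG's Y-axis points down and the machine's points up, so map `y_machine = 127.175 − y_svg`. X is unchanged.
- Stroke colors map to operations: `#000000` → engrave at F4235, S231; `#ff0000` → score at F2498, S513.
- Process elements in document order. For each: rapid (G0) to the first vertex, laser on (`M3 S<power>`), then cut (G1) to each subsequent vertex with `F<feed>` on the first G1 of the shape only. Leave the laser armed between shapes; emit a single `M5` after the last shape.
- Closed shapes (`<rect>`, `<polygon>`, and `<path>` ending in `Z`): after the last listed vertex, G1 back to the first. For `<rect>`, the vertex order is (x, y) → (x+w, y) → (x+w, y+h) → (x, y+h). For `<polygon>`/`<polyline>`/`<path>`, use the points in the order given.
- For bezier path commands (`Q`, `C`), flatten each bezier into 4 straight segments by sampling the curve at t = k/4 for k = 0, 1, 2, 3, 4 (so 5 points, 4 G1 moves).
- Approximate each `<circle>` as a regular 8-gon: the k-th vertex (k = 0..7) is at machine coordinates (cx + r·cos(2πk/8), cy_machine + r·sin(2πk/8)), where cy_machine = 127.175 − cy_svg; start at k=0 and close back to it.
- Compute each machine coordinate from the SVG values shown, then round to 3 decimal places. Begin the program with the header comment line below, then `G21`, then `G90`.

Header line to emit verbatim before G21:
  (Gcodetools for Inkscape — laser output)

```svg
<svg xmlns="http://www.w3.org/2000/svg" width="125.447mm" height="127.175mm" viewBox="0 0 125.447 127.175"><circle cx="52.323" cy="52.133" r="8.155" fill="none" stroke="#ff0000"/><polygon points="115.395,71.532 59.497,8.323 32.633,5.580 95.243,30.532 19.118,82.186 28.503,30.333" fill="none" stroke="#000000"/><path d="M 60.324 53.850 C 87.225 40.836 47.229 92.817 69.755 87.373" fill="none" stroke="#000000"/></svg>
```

(Gcodetools for Inkscape — laser output)
G21
G90
G0 X60.478 Y75.042
M3 S513
G1 X58.089 Y80.808 F2498
G1 X52.323 Y83.197
G1 X46.557 Y80.808
G1 X44.168 Y75.042
G1 X46.557 Y69.276
G1 X52.323 Y66.887
G1 X58.089 Y69.276
G1 X60.478 Y75.042
G0 X115.395 Y55.643
M3 S231
G1 X59.497 Y118.852 F4235
G1 X32.633 Y121.595
G1 X95.243 Y96.643
G1 X19.118 Y44.989
G1 X28.503 Y96.842
G1 X115.395 Y55.643
G0 X60.324 Y73.325
M3 S231
G1 X69.979 Y72.812 F4235
G1 X66.680 Y59.402
G1 X62.561 Y44.573
G1 X69.755 Y39.802
M5

1 u = 1 mm; y_m = 127.175 − y.

[1] `<circle>` circle, #ff0000→score S513 F2498: (60.478,75.042) → (58.089,80.808) → (52.323,83.197) → (46.557,80.808) → (44.168,75.042) → (46.557,69.276) → (52.323,66.887) → (58.089,69.276) → (60.478,75.042) (closed)

[2] `<polygon>` closed polygon, #000000→engrave S231 F4235: (115.395,55.643) → (59.497,118.852) → (32.633,121.595) → (95.243,96.643) → (19.118,44.989) → (28.503,96.842) → (115.395,55.643) (closed)

[3] `<path>` cubic bezier, #000000→engrave S231 F4235: (60.324,73.325) → (69.979,72.812) → (66.680,59.402) → (62.561,44.573) → (69.755,39.802)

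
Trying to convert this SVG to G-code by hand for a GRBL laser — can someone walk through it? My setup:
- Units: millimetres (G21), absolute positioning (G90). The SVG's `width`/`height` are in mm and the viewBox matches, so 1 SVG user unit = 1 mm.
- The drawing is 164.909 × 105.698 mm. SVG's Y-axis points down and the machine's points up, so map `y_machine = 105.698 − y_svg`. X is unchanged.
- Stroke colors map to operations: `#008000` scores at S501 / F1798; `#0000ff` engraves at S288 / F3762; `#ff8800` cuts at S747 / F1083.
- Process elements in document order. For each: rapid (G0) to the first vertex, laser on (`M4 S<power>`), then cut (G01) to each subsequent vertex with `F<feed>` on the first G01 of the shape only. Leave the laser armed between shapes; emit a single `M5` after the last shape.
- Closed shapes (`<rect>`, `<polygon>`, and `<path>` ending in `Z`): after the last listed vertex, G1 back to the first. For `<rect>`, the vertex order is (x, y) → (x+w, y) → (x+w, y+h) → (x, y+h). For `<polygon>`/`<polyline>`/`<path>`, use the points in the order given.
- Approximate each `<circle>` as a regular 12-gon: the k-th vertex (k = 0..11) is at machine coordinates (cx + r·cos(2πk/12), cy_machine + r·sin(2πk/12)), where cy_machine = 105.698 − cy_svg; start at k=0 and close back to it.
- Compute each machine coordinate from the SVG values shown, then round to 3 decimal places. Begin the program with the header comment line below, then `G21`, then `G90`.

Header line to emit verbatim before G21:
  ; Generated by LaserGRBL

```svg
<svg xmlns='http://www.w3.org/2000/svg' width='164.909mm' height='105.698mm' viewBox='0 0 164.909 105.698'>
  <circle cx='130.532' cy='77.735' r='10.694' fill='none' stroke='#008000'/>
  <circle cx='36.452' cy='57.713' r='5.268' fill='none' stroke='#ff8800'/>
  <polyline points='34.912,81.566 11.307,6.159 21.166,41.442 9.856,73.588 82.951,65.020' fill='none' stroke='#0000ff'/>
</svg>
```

1 u = 1 mm; y_m = 105.698 − y.

[1] `<circle>` circle, #008000→score S501 F1798: (141.226,27.963) → (139.793,33.310) → (135.879,37.224) → (130.532,38.657) → (125.185,37.224) → (121.271,33.310) → (119.838,27.963) → (121.271,22.616) → (125.185,18.702) → (130.532,17.269) → (135.879,18.702) → (139.793,22.616) → (141.226,27.963) (closed)

[2] `<circle>` circle, #ff8800→cut S747 F1083: (41.720,47.985) → (41.014,50.619) → (39.086,52.547) → (36.452,53.253) → (33.818,52.547) → (31.890,50.619) → (31.184,47.985) → (31.890,45.351) → (33.818,43.423) → (36.452,42.717) → (39.086,43.423) → (41.014,45.351) → (41.720,47.985) (closed)

[3] `<polyline>` open polyline, #0000ff→engrave S288 F3762: (34.912,24.132) → (11.307,99.539) → (21.166,64.256) → (9.856,32.110) → (82.951,40.678)

; Generated by LaserGRBL
G21
G90
G0 X141.226 Y27.963
M4 S501
G01 X139.793 Y33.310 F1798
G01 X135.879 Y37.224
G01 X130.532 Y38.657
G01 X125.185 Y37.224
G01 X121.271 Y33.310
G01 X119.838 Y27.963
G01 X121.271 Y22.616
G01 X125.185 Y18.702
G01 X130.532 Y17.269
G01 X135.879 Y18.702
G01 X139.793 Y22.616
G01 X141.226 Y27.963
G0 X41.720 Y47.985
M4 S747
G01 X41.014 Y50.619 F1083
G01 X39.086 Y52.547
G01 X36.452 Y53.253
G01 X33.818 Y52.547
G01 X31.890 Y50.619
G01 X31.184 Y47.985
G01 X31.890 Y45.351
G01 X33.818 Y43.423
G01 X36.452 Y42.717
G01 X39.086 Y43.423
G01 X41.014 Y45.351
G01 X41.720 Y47.985
G0 X34.912 Y24.132
M4 S288
G01 X11.307 Y99.539 F3762
G01 X21.166 Y64.256
G01 X9.856 Y32.110
G01 X82.951 Y40.678
M5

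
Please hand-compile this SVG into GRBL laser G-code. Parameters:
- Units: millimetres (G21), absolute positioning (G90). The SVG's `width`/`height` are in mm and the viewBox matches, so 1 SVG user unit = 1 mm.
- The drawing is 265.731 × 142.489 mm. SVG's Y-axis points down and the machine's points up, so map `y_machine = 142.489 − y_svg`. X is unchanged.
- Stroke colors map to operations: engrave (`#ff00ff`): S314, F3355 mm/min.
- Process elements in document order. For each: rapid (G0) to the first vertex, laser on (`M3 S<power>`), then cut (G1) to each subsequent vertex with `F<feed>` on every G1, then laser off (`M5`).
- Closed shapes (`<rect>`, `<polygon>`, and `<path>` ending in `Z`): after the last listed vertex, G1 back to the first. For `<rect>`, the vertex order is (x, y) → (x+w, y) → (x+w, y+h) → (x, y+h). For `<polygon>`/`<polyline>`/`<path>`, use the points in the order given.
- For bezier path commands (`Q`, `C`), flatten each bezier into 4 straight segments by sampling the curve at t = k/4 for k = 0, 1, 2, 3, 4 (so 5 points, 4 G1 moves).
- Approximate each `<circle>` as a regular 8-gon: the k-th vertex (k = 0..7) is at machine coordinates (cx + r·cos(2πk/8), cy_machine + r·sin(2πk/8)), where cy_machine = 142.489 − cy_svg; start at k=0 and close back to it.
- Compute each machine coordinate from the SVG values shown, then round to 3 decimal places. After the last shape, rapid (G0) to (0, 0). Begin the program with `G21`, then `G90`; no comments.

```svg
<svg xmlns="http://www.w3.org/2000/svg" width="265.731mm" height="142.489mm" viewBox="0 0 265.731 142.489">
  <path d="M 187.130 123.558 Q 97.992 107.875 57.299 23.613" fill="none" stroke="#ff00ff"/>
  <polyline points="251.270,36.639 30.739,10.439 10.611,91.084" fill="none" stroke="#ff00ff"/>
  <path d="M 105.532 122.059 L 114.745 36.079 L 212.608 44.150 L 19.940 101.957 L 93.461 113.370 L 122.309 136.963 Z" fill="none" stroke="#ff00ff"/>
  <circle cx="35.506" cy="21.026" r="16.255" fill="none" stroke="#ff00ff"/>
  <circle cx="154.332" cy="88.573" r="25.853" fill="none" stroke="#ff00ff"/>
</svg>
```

viewBox `0 0 265.731 142.489` with mm width/height → 1 unit = 1 mm. Flip: y_m = 142.489 − y_svg.

**Shape 1** — `<path>` quadratic bezier, stroke `#ff00ff` → engrave (S314, F3355). Control points (SVG): P0=(187.130,123.558), P1=(97.992,107.875), P2=(57.299,23.613); sampled at t=k/4. Machine vertices: (187.130,18.931) → (145.589,31.059) → (110.103,51.759) → (80.673,81.031) → (57.299,118.876). Open path.

**Shape 2** — `<polyline>` open polyline, stroke `#ff00ff` → engrave (S314, F3355). Machine vertices: (251.270,105.850) → (30.739,132.050) → (10.611,51.405). Open path.

**Shape 3** — `<path>` closed polygon, stroke `#ff00ff` → engrave (S314, F3355). Machine vertices: (105.532,20.430) → (114.745,106.410) → (212.608,98.339) → (19.940,40.532) → (93.461,29.119) → (122.309,5.526) → (105.532,20.430). Closed: final G1 returns to the first vertex.

**Shape 4** — `<circle>` circle, stroke `#ff00ff` → engrave (S314, F3355). Machine vertices: (51.761,121.463) → (47.000,132.957) → (35.506,137.718) → (24.012,132.957) → (19.251,121.463) → (24.012,109.969) → (35.506,105.208) → (47.000,109.969) → (51.761,121.463). Closed: final G1 returns to the first vertex.

**Shape 5** — `<circle>` circle, stroke `#ff00ff` → engrave (S314, F3355). Machine vertices: (180.185,53.916) → (172.613,72.197) → (154.332,79.769) → (136.051,72.197) → (128.479,53.916) → (136.051,35.635) → (154.332,28.063) → (172.613,35.635) → (180.185,53.916). Closed: final G1 returns to the first vertex.

G21
G90
G0 X187.130 Y18.931
M3 S314
G1 X145.589 Y31.059 F3355
G1 X110.103 Y51.759 F3355
G1 X80.673 Y81.031 F3355
G1 X57.299 Y118.876 F3355
M5
G0 X251.270 Y105.850
M3 S314
G1 X30.739 Y132.050 F3355
G1 X10.611 Y51.405 F3355
M5
G0 X105.532 Y20.430
M3 S314
G1 X114.745 Y106.410 F3355
G1 X212.608 Y98.339 F3355
G1 X19.940 Y40.532 F3355
G1 X93.461 Y29.119 F3355
G1 X122.309 Y5.526 F3355
G1 X105.532 Y20.430 F3355
M5
G0 X51.761 Y121.463
M3 S314
G1 X47.000 Y132.957 F3355
G1 X35.506 Y137.718 F3355
G1 X24.012 Y132.957 F3355
G1 X19.251 Y121.463 F3355
G1 X24.012 Y109.969 F3355
G1 X35.506 Y105.208 F3355
G1 X47.000 Y109.969 F3355
G1 X51.761 Y121.463 F3355
M5
G0 X180.185 Y53.916
M3 S314
G1 X172.613 Y72.197 F3355
G1 X154.332 Y79.769 F3355
G1 X136.051 Y72.197 F3355
G1 X128.479 Y53.916 F3355
G1 X136.051 Y35.635 F3355
G1 X154.332 Y28.063 F3355
G1 X172.613 Y35.635 F3355
G1 X180.185 Y53.916 F3355
M5
G0 X0.000 Y0.000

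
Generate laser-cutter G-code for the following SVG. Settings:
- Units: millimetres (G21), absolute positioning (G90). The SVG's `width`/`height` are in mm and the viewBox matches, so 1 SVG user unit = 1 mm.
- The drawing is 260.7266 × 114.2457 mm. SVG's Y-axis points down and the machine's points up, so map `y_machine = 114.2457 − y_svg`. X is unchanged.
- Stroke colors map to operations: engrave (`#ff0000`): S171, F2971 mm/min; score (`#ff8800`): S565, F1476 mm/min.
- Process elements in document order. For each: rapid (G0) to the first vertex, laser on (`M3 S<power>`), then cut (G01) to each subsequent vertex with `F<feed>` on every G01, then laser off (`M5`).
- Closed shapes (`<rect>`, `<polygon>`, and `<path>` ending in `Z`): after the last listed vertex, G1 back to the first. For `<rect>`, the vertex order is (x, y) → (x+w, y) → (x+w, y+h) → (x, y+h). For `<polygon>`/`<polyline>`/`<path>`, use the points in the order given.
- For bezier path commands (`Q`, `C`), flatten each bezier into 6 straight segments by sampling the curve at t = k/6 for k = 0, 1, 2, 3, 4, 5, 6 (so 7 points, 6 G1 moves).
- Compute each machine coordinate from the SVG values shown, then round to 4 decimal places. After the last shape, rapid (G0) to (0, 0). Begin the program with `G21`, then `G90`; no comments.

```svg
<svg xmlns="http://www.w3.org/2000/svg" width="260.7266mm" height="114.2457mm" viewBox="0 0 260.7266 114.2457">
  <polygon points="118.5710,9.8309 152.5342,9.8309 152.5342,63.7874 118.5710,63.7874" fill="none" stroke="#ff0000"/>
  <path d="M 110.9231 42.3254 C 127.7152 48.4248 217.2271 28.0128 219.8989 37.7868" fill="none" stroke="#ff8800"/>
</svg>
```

viewBox `0 0 260.7266 114.2457` with mm width/height → 1 unit = 1 mm. Flip: y_m = 114.2457 − y_svg.

**Shape 1** — `<polygon>` rectangle, stroke `#ff0000` → engrave (S171, F2971). Machine vertices: (118.5710,104.4148) → (152.5342,104.4148) → (152.5342,50.4583) → (118.5710,50.4583) → (118.5710,104.4148). Closed: final G1 returns to the first vertex.

**Shape 2** — `<path>` cubic bezier, stroke `#ff8800` → score (S565, F1476). Control points (SVG): P0=(110.9231,42.3254), P1=(127.7152,48.4248), P2=(217.2271,28.0128), P3=(219.8989,37.7868); sampled at t=k/6. Machine vertices: (110.9231,71.9203) → (124.6404,70.8174) → (146.0455,72.5581) → (170.7061,75.5676) → (194.1900,78.2708) → (212.0650,79.0929) → (219.8989,76.4589). Open path.

G21
G90
G0 X118.5710 Y104.4148
M3 S171
G01 X152.5342 Y104.4148 F2971
G01 X152.5342 Y50.4583 F2971
G01 X118.5710 Y50.4583 F2971
G01 X118.5710 Y104.4148 F2971
M5
G0 X110.9231 Y71.9203
M3 S565
G01 X124.6404 Y70.8174 F1476
G01 X146.0455 Y72.5581 F1476
G01 X170.7061 Y75.5676 F1476
G01 X194.1900 Y78.2708 F1476
G01 X212.0650 Y79.0929 F1476
G01 X219.8989 Y76.4589 F1476
M5
G0 X0.0000 Y0.0000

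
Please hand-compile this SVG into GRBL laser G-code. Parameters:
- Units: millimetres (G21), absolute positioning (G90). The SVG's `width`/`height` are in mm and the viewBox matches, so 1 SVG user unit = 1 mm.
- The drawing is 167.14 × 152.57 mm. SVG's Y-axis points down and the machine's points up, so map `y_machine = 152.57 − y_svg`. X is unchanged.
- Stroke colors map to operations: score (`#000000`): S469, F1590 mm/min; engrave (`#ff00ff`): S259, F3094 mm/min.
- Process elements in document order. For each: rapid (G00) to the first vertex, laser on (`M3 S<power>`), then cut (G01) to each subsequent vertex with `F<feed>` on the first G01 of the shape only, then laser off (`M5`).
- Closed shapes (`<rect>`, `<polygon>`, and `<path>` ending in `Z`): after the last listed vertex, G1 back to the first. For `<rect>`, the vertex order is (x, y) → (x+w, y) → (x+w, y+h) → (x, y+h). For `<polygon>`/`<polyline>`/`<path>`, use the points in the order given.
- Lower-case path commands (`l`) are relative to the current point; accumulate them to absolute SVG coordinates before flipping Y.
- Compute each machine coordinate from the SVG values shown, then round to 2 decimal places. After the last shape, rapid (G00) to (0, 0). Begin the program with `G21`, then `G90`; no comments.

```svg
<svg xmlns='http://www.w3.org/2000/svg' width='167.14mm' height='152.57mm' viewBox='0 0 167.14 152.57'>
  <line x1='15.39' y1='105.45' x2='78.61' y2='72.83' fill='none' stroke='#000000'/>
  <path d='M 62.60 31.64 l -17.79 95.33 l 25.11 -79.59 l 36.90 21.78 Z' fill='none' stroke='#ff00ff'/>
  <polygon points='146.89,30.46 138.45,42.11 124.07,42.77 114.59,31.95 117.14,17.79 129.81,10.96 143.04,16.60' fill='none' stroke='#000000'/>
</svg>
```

G21
G90
G00 X15.39 Y47.12
M3 S469
G01 X78.61 Y79.74 F1590
M5
G00 X62.60 Y120.93
M3 S259
G01 X44.81 Y25.60 F3094
G01 X69.92 Y105.19
G01 X106.82 Y83.41
G01 X62.60 Y120.93
M5
G00 X146.89 Y122.11
M3 S469
G01 X138.45 Y110.46 F1590
G01 X124.07 Y109.80
G01 X114.59 Y120.62
G01 X117.14 Y134.78
G01 X129.81 Y141.61
G01 X143.04 Y135.97
G01 X146.89 Y122.11
M5
G00 X0.00 Y0.00

viewBox `0 0 167.14 152.57` with mm width/height → 1 unit = 1 mm. Flip: y_m = 152.57 − y_svg.

**Shape 1** — `<line>` line segment, stroke `#000000` → score (S469, F1590). Machine vertices: (15.39,47.12) → (78.61,79.74). Open path.

**Shape 2** — `<path>` closed polygon, stroke `#ff00ff` → engrave (S259, F3094). Machine vertices: (62.60,120.93) → (44.81,25.60) → (69.92,105.19) → (106.82,83.41) → (62.60,120.93). Closed: final G1 returns to the first vertex.

**Shape 3** — `<polygon>` regular polygon, stroke `#000000` → score (S469, F1590). Machine vertices: (146.89,122.11) → (138.45,110.46) → (124.07,109.80) → (114.59,120.62) → (117.14,134.78) → (129.81,141.61) → (143.04,135.97) → (146.89,122.11). Closed: final G1 returns to the first vertex.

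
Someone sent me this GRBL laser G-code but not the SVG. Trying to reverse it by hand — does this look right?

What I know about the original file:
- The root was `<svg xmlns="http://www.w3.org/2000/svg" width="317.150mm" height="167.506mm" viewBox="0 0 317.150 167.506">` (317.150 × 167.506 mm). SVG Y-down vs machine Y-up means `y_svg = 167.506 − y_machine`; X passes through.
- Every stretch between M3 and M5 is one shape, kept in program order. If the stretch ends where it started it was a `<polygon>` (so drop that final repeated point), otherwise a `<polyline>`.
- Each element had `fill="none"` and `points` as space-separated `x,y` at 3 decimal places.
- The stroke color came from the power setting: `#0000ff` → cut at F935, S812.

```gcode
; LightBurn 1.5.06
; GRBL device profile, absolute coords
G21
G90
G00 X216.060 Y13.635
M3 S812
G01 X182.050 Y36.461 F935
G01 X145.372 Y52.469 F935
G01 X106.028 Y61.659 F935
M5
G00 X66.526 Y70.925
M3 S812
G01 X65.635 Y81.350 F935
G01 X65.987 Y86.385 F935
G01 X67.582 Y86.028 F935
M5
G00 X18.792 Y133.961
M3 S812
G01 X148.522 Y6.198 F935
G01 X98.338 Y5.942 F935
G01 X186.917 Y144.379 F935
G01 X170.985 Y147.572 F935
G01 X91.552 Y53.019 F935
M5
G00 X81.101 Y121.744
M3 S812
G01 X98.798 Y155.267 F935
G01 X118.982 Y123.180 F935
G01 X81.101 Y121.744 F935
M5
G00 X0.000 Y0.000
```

<svg xmlns="http://www.w3.org/2000/svg" width="317.150mm" height="167.506mm" viewBox="0 0 317.150 167.506">
  <polyline points="216.060,153.871 182.050,131.045 145.372,115.037 106.028,105.847" fill="none" stroke="#0000ff"/>
  <polyline points="66.526,96.581 65.635,86.156 65.987,81.121 67.582,81.478" fill="none" stroke="#0000ff"/>
  <polyline points="18.792,33.545 148.522,161.308 98.338,161.564 186.917,23.127 170.985,19.934 91.552,114.487" fill="none" stroke="#0000ff"/>
  <polygon points="81.101,45.762 98.798,12.239 118.982,44.326" fill="none" stroke="#0000ff"/>
</svg>

Machine Y-up, SVG Y-down with viewBox height 167.506, so y_svg = 167.506 − y_machine; X carries over. Every run uses S812, so all elements get stroke `#0000ff` (cut).

Run 1: The run is open, so emit a `<polyline>` with points (Y-flipped): 216.060,153.871 182.050,131.045 145.372,115.037 106.028,105.847.

Run 2: The run is open, so emit a `<polyline>` with points (Y-flipped): 66.526,96.581 65.635,86.156 65.987,81.121 67.582,81.478.

Run 3: The run is open, so emit a `<polyline>` with points (Y-flipped): 18.792,33.545 148.522,161.308 98.338,161.564 186.917,23.127 170.985,19.934 91.552,114.487.

Run 4: The run returns to its start, so emit a `<polygon>` with points (Y-flipped): 81.101,45.762 98.798,12.239 118.982,44.326.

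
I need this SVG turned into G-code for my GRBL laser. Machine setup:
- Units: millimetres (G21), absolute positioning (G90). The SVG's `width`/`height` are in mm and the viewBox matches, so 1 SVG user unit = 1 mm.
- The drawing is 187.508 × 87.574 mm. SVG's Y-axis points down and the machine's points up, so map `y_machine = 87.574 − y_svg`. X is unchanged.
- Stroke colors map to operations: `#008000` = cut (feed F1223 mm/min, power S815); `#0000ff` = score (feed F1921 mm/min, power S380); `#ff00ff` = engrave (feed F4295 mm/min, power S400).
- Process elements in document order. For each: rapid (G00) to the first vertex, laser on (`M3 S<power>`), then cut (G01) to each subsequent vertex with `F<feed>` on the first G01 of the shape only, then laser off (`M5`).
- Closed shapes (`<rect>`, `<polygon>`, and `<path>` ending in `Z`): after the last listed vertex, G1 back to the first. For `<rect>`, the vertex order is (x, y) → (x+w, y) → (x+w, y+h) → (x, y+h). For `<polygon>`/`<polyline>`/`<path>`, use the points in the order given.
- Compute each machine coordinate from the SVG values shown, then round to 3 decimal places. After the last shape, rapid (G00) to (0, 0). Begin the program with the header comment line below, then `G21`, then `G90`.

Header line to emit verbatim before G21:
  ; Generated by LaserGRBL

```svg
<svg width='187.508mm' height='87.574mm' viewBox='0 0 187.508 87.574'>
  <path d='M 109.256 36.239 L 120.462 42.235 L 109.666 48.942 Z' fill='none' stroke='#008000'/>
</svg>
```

; Generated by LaserGRBL
G21
G90
G00 X109.256 Y51.335
M3 S815
G01 X120.462 Y45.339 F1223
G01 X109.666 Y38.632
G01 X109.256 Y51.335
M5
G00 X0.000 Y0.000

viewBox `0 0 187.508 87.574` with mm width/height → 1 unit = 1 mm. Flip: y_m = 87.574 − y_svg.

**Shape 1** — `<path>` regular polygon, stroke `#008000` → cut (S815, F1223). Machine vertices: (109.256,51.335) → (120.462,45.339) → (109.666,38.632) → (109.256,51.335). Closed: final G1 returns to the first vertex.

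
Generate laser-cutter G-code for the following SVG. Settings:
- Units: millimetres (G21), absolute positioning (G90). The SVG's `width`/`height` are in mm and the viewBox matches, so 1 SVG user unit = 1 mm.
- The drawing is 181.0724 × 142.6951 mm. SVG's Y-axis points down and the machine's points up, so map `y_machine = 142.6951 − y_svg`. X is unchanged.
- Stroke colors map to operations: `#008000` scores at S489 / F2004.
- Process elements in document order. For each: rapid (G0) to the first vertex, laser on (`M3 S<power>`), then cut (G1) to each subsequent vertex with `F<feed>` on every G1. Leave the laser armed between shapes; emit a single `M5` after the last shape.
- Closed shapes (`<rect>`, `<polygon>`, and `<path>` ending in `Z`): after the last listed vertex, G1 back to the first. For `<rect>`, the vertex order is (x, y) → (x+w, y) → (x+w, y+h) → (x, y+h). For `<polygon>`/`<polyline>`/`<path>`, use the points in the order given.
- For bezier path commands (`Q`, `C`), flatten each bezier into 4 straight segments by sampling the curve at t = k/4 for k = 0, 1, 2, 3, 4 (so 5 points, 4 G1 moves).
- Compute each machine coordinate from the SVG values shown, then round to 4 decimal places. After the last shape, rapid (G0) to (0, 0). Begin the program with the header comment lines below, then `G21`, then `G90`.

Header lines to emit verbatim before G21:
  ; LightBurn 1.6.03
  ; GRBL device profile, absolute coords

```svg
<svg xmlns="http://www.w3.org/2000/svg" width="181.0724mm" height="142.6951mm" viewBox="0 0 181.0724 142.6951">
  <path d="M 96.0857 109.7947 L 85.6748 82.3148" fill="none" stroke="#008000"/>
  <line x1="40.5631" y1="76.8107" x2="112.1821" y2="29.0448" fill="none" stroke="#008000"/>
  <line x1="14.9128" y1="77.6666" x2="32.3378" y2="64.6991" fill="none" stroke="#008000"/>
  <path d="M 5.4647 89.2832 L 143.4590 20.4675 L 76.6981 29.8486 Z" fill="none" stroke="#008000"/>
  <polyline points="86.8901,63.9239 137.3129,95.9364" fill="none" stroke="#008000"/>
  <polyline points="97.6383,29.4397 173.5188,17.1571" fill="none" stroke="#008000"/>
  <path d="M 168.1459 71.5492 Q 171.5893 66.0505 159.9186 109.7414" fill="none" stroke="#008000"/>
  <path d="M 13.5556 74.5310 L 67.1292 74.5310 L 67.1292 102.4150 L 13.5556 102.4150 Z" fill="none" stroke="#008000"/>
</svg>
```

viewBox `0 0 181.0724 142.6951` with mm width/height → 1 unit = 1 mm. Flip: y_m = 142.6951 − y_svg.

**Shape 1** — `<path>` line segment, stroke `#008000` → score (S489, F2004). Machine vertices: (96.0857,32.9004) → (85.6748,60.3803). Open path.

**Shape 2** — `<line>` line segment, stroke `#008000` → score (S489, F2004). Machine vertices: (40.5631,65.8844) → (112.1821,113.6503). Open path.

**Shape 3** — `<line>` line segment, stroke `#008000` → score (S489, F2004). Machine vertices: (14.9128,65.0285) → (32.3378,77.9960). Open path.

**Shape 4** — `<path>` closed polygon, stroke `#008000` → score (S489, F2004). Machine vertices: (5.4647,53.4119) → (143.4590,122.2276) → (76.6981,112.8465) → (5.4647,53.4119). Closed: final G1 returns to the first vertex.

**Shape 5** — `<polyline>` line segment, stroke `#008000` → score (S489, F2004). Machine vertices: (86.8901,78.7712) → (137.3129,46.7587). Open path.

**Shape 6** — `<polyline>` line segment, stroke `#008000` → score (S489, F2004). Machine vertices: (97.6383,113.2554) → (173.5188,125.5380). Open path.

**Shape 7** — `<path>` quadratic bezier, stroke `#008000` → score (S489, F2004). Control points (SVG): P0=(168.1459,71.5492), P1=(171.5893,66.0505), P2=(159.9186,109.7414); sampled at t=k/4. Machine vertices: (168.1459,71.1459) → (168.9230,70.8209) → (167.8108,64.3472) → (164.8093,51.7248) → (159.9186,32.9537). Open path.

**Shape 8** — `<path>` rectangle, stroke `#008000` → score (S489, F2004). Machine vertices: (13.5556,68.1641) → (67.1292,68.1641) → (67.1292,40.2801) → (13.5556,40.2801) → (13.5556,68.1641). Closed: final G1 returns to the first vertex.

; LightBurn 1.6.03
; GRBL device profile, absolute coords
G21
G90
G0 X96.0857 Y32.9004
M3 S489
G1 X85.6748 Y60.3803 F2004
G0 X40.5631 Y65.8844
M3 S489
G1 X112.1821 Y113.6503 F2004
G0 X14.9128 Y65.0285
M3 S489
G1 X32.3378 Y77.9960 F2004
G0 X5.4647 Y53.4119
M3 S489
G1 X143.4590 Y122.2276 F2004
G1 X76.6981 Y112.8465 F2004
G1 X5.4647 Y53.4119 F2004
G0 X86.8901 Y78.7712
M3 S489
G1 X137.3129 Y46.7587 F2004
G0 X97.6383 Y113.2554
M3 S489
G1 X173.5188 Y125.5380 F2004
G0 X168.1459 Y71.1459
M3 S489
G1 X168.9230 Y70.8209 F2004
G1 X167.8108 Y64.3472 F2004
G1 X164.8093 Y51.7248 F2004
G1 X159.9186 Y32.9537 F2004
G0 X13.5556 Y68.1641
M3 S489
G1 X67.1292 Y68.1641 F2004
G1 X67.1292 Y40.2801 F2004
G1 X13.5556 Y40.2801 F2004
G1 X13.5556 Y68.1641 F2004
M5
G0 X0.0000 Y0.0000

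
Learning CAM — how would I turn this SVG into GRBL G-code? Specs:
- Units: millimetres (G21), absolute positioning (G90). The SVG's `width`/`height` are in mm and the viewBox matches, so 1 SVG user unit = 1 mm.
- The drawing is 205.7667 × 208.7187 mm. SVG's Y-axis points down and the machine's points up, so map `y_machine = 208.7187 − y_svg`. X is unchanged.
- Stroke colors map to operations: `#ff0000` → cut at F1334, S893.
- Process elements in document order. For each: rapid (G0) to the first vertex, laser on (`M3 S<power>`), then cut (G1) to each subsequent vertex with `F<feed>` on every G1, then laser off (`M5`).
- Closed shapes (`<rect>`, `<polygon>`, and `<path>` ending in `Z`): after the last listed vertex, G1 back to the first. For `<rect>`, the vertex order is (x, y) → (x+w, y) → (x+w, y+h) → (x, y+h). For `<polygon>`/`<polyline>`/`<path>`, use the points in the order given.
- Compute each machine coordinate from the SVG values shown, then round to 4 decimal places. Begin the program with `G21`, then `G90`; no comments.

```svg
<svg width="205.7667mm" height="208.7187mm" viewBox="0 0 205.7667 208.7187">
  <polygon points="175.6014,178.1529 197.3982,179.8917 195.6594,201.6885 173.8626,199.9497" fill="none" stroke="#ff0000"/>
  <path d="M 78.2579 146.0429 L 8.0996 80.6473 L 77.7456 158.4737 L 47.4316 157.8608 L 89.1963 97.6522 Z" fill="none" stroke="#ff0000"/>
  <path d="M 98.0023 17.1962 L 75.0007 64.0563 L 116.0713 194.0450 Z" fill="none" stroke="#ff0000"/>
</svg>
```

1 u = 1 mm; y_m = 208.7187 − y.

[1] `<polygon>` regular polygon, #ff0000→cut S893 F1334: (175.6014,30.5658) → (197.3982,28.8270) → (195.6594,7.0302) → (173.8626,8.7690) → (175.6014,30.5658) (closed)

[2] `<path>` closed polygon, #ff0000→cut S893 F1334: (78.2579,62.6758) → (8.0996,128.0714) → (77.7456,50.2450) → (47.4316,50.8579) → (89.1963,111.0665) → (78.2579,62.6758) (closed)

[3] `<path>` closed polygon, #ff0000→cut S893 F1334: (98.0023,191.5225) → (75.0007,144.6624) → (116.0713,14.6737) → (98.0023,191.5225) (closed)

G21
G90
G0 X175.6014 Y30.5658
M3 S893
G1 X197.3982 Y28.8270 F1334
G1 X195.6594 Y7.0302 F1334
G1 X173.8626 Y8.7690 F1334
G1 X175.6014 Y30.5658 F1334
M5
G0 X78.2579 Y62.6758
M3 S893
G1 X8.0996 Y128.0714 F1334
G1 X77.7456 Y50.2450 F1334
G1 X47.4316 Y50.8579 F1334
G1 X89.1963 Y111.0665 F1334
G1 X78.2579 Y62.6758 F1334
M5
G0 X98.0023 Y191.5225
M3 S893
G1 X75.0007 Y144.6624 F1334
G1 X116.0713 Y14.6737 F1334
G1 X98.0023 Y191.5225 F1334
M5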